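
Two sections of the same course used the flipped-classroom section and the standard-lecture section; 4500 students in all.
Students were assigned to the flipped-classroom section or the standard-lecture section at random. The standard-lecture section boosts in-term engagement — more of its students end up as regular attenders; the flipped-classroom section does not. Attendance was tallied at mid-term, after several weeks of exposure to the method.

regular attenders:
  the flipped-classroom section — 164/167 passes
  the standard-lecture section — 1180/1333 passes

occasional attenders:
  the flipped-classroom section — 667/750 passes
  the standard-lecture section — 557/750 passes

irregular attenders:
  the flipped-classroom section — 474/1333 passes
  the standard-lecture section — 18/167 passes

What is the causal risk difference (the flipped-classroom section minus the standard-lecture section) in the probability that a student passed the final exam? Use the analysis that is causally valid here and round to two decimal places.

The mid-term attendance-specific comparison favours the flipped-classroom section throughout, but the pooled figures favour the standard-lecture section. The question is whether to condition on mid-term attendance.
Stratifying would compare teaching methods among students the teaching methods themselves sorted into mid-term attendance groups — a form of selection on an intermediate. The unconditioned pooled rates give the total causal effect.
The causal difference is the pooled difference: 0.580 − 0.780 = -0.200.

-0.20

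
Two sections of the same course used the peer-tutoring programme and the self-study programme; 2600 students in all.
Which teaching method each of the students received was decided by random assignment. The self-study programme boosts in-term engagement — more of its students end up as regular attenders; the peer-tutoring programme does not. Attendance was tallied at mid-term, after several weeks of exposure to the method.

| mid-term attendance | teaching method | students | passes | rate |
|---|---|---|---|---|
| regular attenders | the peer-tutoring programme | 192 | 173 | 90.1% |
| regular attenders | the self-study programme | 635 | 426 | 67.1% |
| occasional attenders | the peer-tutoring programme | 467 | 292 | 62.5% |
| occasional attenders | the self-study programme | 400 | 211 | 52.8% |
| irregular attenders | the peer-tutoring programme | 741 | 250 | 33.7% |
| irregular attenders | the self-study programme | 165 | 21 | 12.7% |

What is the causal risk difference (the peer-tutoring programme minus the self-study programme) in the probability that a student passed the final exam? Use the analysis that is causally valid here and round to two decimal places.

The distribution of mid-term attendance is itself part of what the teaching method does — it is an intermediate outcome. Holding it fixed would remove that part of the effect; the total effect is the pooled difference.
The causal difference is the pooled difference: 0.511 − 0.548 = -0.038.

-0.04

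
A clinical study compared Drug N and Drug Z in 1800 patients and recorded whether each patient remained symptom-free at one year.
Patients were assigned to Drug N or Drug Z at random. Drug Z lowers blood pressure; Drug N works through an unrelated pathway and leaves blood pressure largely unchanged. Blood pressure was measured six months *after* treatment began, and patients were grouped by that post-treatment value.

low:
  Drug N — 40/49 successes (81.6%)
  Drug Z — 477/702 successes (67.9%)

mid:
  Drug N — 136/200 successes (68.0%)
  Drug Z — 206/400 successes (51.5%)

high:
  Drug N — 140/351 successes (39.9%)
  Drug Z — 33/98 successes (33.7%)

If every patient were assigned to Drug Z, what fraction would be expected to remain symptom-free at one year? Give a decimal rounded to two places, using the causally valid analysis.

0.60

The stratified and pooled comparisons disagree (Drug N wins within each blood pressure; Drug Z wins overall), so the answer turns on the causal role of blood pressure.
Blood pressure lies on the pathway drug → blood pressure → outcome, so adjusting for it blocks the indirect effect. For the total causal effect of drug, use the unadjusted pooled rates.
So P(outcome | do(Drug Z)) is just the pooled rate for Drug Z: 716/1200 = 0.597.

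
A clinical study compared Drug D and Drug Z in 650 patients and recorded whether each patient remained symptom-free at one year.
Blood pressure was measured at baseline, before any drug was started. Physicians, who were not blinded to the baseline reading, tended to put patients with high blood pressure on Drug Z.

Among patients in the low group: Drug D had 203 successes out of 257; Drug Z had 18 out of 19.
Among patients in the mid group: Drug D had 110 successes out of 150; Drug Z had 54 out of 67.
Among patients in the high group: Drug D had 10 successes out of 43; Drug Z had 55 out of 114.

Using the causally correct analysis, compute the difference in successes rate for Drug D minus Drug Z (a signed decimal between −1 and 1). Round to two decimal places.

-0.15

The imbalance in blood pressure arose from how patients were allocated, not from anything the drug did; and blood pressure independently affects the outcome. The pooled gap is confounded — condition on blood pressure.
Adjusting over the population distribution of blood pressure: 0.425·(0.790−0.947) + 0.334·(0.733−0.806) + 0.242·(0.233−0.482) = -0.151.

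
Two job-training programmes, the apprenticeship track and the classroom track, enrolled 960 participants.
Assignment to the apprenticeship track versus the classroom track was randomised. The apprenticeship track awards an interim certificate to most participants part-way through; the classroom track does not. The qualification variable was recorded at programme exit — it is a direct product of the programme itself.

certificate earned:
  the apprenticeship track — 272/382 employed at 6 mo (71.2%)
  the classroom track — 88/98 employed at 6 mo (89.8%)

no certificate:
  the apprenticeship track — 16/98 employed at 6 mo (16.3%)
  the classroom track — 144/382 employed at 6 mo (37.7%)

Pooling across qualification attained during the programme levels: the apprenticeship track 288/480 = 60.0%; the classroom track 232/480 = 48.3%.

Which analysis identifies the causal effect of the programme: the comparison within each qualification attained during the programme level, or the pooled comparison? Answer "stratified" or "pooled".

pooled

Because the programme influences qualification attained during the programme, qualification attained during the programme is a post-treatment mediator, not a confounder. Stratifying on it would bias the estimate; the causal effect is the crude pooled difference.
Pooled: the apprenticeship track 60.0% vs the classroom track 48.3%; the apprenticeship track is higher overall.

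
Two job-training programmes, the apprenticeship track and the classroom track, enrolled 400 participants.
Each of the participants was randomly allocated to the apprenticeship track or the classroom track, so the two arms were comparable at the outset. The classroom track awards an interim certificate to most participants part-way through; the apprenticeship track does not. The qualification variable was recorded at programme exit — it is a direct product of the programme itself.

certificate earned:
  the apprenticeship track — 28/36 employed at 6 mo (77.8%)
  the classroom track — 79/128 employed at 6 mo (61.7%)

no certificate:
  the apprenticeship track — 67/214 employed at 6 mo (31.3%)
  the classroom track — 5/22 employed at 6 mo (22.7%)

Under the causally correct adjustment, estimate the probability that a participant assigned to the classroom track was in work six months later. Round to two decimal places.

Within every qualification attained during the programme level the apprenticeship track has the higher rate, yet pooled the classroom track does — Simpson's reversal.
Because the programme influences qualification attained during the programme, qualification attained during the programme is a post-treatment mediator, not a confounder. Stratifying on it would bias the estimate; the causal effect is the crude pooled difference.
So P(outcome | do(the classroom track)) is just the pooled rate for the classroom track: 84/150 = 0.560.

0.56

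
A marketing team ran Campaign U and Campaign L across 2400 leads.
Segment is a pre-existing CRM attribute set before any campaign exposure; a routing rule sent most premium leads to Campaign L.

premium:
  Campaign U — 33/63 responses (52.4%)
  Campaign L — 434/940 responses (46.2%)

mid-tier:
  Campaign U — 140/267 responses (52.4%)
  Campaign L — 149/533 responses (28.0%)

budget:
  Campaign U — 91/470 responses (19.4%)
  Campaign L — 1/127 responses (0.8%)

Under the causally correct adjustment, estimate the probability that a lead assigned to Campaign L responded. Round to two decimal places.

Customer segment satisfies the back-door criterion: it is not a descendant of the campaign, and it blocks the spurious path from campaign to outcome. Adjusting for it (i.e., using the within-customer segment rates) gives the causal effect.
Standardising Campaign L to the population customer segment mix: 0.418·434/940 + 0.333·149/533 + 0.249·1/127 = 0.288.

0.29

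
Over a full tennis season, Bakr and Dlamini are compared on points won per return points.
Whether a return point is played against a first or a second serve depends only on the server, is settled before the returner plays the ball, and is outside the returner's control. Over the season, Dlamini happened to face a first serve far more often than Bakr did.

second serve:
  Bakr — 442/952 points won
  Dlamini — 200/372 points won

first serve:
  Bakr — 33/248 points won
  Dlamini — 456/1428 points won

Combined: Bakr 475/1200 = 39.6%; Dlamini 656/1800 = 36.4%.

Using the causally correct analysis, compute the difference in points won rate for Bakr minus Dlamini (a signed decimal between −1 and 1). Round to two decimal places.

-0.14

Serve type is set before the player has any effect — it is not caused by the player — and it independently drives the outcome. That makes it a confounder, so the causal comparison is within serve type levels.
Adjusting over the population distribution of serve type: 0.441·(0.464−0.538) + 0.559·(0.133−0.319) = -0.136.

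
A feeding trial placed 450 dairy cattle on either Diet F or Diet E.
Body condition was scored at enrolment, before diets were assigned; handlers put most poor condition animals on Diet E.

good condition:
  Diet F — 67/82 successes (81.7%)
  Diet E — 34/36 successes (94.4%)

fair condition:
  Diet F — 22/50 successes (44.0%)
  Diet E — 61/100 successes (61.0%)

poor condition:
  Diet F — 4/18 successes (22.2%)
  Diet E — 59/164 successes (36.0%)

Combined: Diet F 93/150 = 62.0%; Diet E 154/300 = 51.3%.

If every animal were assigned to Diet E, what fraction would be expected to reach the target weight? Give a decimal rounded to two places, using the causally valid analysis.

0.60

Here starting body condition is a common cause — it drives both which diet a case falls under and the outcome. The crude comparison mixes populations; the stratum-specific rates are the causally relevant ones.
Standardising Diet E to the population starting body condition mix: 0.262·34/36 + 0.333·61/100 + 0.404·59/164 = 0.596.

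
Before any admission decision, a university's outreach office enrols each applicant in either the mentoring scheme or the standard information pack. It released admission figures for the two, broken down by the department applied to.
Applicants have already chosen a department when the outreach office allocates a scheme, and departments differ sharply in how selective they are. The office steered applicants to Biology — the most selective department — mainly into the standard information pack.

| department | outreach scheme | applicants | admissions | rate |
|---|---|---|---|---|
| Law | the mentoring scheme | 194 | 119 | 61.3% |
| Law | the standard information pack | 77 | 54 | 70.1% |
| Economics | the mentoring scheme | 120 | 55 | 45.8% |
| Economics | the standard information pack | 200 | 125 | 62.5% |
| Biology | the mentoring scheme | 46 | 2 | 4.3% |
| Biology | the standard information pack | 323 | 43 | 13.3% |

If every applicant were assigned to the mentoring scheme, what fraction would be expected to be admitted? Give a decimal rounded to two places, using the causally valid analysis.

0.34

The department-specific comparison favours the standard information pack throughout, but the pooled figures favour the mentoring scheme. The question is whether to condition on department.
Nothing the outreach scheme does changes department; the imbalance is an allocation artefact. With department also predicting the outcome, the pooled figure is confounded, and the within-stratum comparison is the causal one.
Standardising the mentoring scheme to the population department mix: 0.282·119/194 + 0.333·55/120 + 0.384·2/46 = 0.343.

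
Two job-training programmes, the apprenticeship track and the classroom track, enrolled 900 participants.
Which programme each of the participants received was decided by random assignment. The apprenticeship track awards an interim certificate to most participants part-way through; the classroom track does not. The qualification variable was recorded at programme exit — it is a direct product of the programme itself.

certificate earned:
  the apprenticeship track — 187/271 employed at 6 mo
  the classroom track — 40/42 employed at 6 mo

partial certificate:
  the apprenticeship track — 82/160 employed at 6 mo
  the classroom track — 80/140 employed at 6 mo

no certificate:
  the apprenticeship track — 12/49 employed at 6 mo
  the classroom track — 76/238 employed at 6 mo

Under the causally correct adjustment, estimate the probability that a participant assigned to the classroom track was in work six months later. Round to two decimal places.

Qualification attained during the programme here is a post-treatment variable shaped by the programme; conditioning on it would introduce bias rather than remove it. The overall comparison is the causal one.
So P(outcome | do(the classroom track)) is just the pooled rate for the classroom track: 196/420 = 0.467.

0.47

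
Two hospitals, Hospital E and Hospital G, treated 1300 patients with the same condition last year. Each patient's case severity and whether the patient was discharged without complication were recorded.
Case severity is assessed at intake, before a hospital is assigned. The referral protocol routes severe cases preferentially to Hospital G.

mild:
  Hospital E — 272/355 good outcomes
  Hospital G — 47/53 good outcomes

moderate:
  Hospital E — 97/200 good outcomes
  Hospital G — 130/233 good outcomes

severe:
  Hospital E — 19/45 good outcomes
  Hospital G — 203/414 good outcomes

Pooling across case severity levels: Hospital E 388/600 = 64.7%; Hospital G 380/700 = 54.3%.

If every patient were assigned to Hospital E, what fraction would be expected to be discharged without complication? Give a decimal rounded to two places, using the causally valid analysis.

The case severity-specific comparison favours Hospital G throughout, but the pooled figures favour Hospital E. The question is whether to condition on case severity.
Since case severity is a pre-existing factor (not a product of the hospital) and it affects the outcome on its own, it is a confounder. The stratified rates, not the pooled rate, identify the causal effect.
Standardising Hospital E to the population case severity mix: 0.314·272/355 + 0.333·97/200 + 0.353·19/45 = 0.551.

0.55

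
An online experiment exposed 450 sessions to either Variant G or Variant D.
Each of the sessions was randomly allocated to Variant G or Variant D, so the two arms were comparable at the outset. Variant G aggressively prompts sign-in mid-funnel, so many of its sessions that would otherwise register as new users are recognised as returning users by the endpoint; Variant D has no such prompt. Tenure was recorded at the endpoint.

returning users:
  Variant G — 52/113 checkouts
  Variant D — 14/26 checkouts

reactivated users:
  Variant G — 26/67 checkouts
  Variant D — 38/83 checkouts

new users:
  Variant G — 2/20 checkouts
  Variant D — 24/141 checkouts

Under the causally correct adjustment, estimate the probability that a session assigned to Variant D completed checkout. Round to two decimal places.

0.30

Within every user tenure level Variant D has the higher rate, yet pooled Variant G does — Simpson's reversal.
User tenure here is a post-treatment variable shaped by the variant; conditioning on it would introduce bias rather than remove it. The overall comparison is the causal one.
So P(outcome | do(Variant D)) is just the pooled rate for Variant D: 76/250 = 0.304.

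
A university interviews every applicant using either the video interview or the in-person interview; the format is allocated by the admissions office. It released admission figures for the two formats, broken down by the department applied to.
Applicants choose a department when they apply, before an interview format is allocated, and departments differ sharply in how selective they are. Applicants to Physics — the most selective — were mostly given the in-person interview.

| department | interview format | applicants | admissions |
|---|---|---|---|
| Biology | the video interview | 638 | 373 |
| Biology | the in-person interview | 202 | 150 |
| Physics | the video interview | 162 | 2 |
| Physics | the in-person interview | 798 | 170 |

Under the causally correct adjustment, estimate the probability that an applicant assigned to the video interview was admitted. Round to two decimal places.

0.28

the in-person interview is higher inside every department stratum but the video interview is higher in aggregate. Whether to stratify depends on how department relates to the interview format.
The imbalance in department arose from how applicants were allocated, not from anything the interview format did; and department independently affects the outcome. The pooled gap is confounded — condition on department.
Standardising the video interview to the population department mix: 0.467·373/638 + 0.533·2/162 = 0.279.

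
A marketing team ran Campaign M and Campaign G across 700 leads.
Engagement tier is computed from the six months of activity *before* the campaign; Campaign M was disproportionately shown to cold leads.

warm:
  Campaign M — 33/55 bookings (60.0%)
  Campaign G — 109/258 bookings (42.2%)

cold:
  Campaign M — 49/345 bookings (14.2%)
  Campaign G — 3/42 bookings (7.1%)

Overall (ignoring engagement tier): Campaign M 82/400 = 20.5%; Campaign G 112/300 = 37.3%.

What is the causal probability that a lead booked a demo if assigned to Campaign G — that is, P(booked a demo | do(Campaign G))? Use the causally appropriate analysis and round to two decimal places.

0.23

Engagement tier satisfies the back-door criterion: it is not a descendant of the campaign, and it blocks the spurious path from campaign to outcome. Adjusting for it (i.e., using the within-engagement tier rates) gives the causal effect.
Standardising Campaign G to the population engagement tier mix: 0.447·109/258 + 0.553·3/42 = 0.228.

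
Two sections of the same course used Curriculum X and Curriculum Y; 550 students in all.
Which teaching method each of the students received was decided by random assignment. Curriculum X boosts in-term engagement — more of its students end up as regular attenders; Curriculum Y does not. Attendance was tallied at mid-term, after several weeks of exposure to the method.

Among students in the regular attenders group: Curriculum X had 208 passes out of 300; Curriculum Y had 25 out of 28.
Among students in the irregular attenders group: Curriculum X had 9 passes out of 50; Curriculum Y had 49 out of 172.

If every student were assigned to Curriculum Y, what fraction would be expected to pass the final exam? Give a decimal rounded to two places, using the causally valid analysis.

Mid-term attendance is recorded after the teaching method and is itself shifted by it — it sits on the causal path from teaching method to outcome. Conditioning on a mediator would strip out part of the effect we want; the pooled comparison gives the total causal effect.
So P(outcome | do(Curriculum Y)) is just the pooled rate for Curriculum Y: 74/200 = 0.370.

0.37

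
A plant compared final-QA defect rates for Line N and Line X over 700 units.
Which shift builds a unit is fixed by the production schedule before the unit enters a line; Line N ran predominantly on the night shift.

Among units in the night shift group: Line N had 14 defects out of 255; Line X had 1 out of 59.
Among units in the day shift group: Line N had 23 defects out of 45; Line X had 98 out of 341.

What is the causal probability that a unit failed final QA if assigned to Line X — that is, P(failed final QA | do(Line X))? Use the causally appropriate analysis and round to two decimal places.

Here shift is a common cause — it drives both which line a case falls under and the outcome. The crude comparison mixes populations; the stratum-specific rates are the causally relevant ones.
Standardising Line X to the population shift mix: 0.449·1/59 + 0.551·98/341 = 0.166.

0.17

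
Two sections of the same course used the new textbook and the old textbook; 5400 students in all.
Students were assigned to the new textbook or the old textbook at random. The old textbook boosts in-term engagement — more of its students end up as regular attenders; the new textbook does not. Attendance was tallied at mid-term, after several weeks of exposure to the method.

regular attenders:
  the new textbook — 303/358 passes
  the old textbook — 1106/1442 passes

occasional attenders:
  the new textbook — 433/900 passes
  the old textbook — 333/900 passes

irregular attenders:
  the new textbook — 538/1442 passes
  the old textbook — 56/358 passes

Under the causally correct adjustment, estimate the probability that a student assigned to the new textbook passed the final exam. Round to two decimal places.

0.47

Within every mid-term attendance level the new textbook has the higher rate, yet pooled the old textbook does — Simpson's reversal.
Mid-term attendance here is a post-treatment variable shaped by the teaching method; conditioning on it would introduce bias rather than remove it. The overall comparison is the causal one.
So P(outcome | do(the new textbook)) is just the pooled rate for the new textbook: 1274/2700 = 0.472.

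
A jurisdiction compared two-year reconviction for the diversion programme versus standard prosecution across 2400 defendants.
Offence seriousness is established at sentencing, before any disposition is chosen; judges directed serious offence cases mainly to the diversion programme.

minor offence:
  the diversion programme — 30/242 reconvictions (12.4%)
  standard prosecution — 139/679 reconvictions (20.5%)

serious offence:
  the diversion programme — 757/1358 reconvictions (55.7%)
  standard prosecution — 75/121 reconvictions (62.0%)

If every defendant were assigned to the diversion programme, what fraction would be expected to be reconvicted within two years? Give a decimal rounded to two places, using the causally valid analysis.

The offence seriousness-specific comparison favours the diversion programme throughout, but the pooled figures favour standard prosecution. The question is whether to condition on offence seriousness.
The imbalance in offence seriousness arose from how defendants were allocated, not from anything the disposition did; and offence seriousness independently affects the outcome. The pooled gap is confounded — condition on offence seriousness.
Standardising the diversion programme to the population offence seriousness mix: 0.384·30/242 + 0.616·757/1358 = 0.391.

0.39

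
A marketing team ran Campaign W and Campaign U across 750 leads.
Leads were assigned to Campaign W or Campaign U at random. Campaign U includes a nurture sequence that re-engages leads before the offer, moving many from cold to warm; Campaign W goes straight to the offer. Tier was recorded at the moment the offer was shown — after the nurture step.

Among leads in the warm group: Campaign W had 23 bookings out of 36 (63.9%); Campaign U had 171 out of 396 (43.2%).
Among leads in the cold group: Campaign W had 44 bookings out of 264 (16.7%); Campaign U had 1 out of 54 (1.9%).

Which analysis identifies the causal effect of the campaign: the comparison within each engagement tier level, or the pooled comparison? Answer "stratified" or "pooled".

Campaign W is higher inside every engagement tier stratum but Campaign U is higher in aggregate. Whether to stratify depends on how engagement tier relates to the campaign.
Stratifying would compare campaigns among leads the campaigns themselves sorted into engagement tier groups — a form of selection on an intermediate. The unconditioned pooled rates give the total causal effect.
Pooled: Campaign W 22.3% vs Campaign U 38.2%; Campaign U is higher overall.

pooled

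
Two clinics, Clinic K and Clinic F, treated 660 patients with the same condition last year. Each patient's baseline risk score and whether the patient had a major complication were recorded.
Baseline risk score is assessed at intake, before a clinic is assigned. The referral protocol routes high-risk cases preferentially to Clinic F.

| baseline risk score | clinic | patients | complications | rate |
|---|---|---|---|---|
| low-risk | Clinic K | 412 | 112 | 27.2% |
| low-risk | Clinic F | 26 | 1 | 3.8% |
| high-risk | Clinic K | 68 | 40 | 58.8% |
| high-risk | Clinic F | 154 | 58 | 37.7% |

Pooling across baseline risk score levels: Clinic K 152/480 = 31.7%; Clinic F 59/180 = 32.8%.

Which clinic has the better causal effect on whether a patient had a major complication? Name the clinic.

Clinic F is lower inside every baseline risk score stratum but Clinic K is lower in aggregate. Whether to stratify depends on how baseline risk score relates to the clinic.
Since baseline risk score is a pre-existing factor (not a product of the clinic) and it affects the outcome on its own, it is a confounder. The stratified rates, not the pooled rate, identify the causal effect.
Within each level — low-risk: 27.2% vs 3.8%; high-risk: 58.8% vs 37.7% — Clinic F is lower every time.

Clinic F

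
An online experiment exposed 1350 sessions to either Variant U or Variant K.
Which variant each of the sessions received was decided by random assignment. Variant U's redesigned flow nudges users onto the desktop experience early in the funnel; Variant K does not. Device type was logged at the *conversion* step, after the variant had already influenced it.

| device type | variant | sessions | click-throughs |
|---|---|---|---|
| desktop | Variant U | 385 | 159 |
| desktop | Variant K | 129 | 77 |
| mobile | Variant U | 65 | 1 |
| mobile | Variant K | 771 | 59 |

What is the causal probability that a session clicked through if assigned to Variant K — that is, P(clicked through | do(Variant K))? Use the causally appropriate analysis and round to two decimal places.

0.15

Stratifying would compare variants among sessions the variants themselves sorted into device type groups — a form of selection on an intermediate. The unconditioned pooled rates give the total causal effect.
So P(outcome | do(Variant K)) is just the pooled rate for Variant K: 136/900 = 0.151.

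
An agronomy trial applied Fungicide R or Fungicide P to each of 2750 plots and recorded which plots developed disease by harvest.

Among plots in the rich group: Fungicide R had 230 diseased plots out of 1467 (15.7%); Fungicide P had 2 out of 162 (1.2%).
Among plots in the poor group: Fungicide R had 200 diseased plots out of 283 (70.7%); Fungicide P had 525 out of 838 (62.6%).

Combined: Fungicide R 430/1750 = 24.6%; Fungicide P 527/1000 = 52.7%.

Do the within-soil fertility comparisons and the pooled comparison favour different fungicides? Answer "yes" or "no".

Within each soil fertility level (rich 15.7% vs 1.2%; poor 70.7% vs 62.6%), Fungicide P has the lower rate every time. Pooled: 24.6% vs 52.7% — Fungicide R has the lower rate overall. The two comparisons disagree.

yes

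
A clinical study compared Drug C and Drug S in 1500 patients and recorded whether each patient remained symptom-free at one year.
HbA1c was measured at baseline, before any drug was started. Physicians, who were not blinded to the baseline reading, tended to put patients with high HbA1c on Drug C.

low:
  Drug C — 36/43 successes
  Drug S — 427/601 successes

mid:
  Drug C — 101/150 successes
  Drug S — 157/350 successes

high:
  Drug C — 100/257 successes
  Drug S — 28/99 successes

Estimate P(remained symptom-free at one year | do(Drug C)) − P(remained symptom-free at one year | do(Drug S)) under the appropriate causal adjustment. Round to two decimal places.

+0.15

The HbA1c-specific comparison favours Drug C throughout, but the pooled figures favour Drug S. The question is whether to condition on HbA1c.
Nothing the drug does changes HbA1c; the imbalance is an allocation artefact. With HbA1c also predicting the outcome, the pooled figure is confounded, and the within-stratum comparison is the causal one.
Adjusting over the population distribution of HbA1c: 0.429·(0.837−0.710) + 0.333·(0.673−0.449) + 0.237·(0.389−0.283) = +0.155.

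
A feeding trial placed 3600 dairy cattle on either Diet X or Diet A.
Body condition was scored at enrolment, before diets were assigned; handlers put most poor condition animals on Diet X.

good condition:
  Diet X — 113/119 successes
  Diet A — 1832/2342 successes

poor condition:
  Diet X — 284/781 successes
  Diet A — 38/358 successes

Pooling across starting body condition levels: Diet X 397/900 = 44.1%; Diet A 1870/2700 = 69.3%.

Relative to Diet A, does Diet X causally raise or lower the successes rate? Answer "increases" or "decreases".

The stratified and pooled comparisons disagree (Diet X wins within each starting body condition; Diet A wins overall), so the answer turns on the causal role of starting body condition.
Here starting body condition is a common cause — it drives both which diet a case falls under and the outcome. The crude comparison mixes populations; the stratum-specific rates are the causally relevant ones.
Within each level — good condition: 95.0% vs 78.2%; poor condition: 36.4% vs 10.6% — Diet X is higher every time.

increases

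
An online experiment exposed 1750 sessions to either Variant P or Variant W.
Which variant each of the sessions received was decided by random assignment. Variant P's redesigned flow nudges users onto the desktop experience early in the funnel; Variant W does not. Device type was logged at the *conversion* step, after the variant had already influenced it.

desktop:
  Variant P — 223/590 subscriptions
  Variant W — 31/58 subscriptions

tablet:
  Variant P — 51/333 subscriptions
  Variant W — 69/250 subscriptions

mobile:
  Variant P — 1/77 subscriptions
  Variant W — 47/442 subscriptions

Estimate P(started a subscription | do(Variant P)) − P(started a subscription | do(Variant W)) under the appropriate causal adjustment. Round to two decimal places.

+0.08

Because the variant influences device type, device type is a post-treatment mediator, not a confounder. Stratifying on it would bias the estimate; the causal effect is the crude pooled difference.
The causal difference is the pooled difference: 0.275 − 0.196 = +0.079.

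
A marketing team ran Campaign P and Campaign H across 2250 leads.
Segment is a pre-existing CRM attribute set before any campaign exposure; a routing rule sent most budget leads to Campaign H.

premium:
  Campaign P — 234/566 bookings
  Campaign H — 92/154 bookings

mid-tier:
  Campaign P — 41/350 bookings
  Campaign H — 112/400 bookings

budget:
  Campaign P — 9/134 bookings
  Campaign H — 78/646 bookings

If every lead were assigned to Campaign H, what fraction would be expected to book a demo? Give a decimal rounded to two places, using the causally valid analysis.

0.33

Campaign H is higher inside every customer segment stratum but Campaign P is higher in aggregate. Whether to stratify depends on how customer segment relates to the campaign.
The imbalance in customer segment arose from how leads were allocated, not from anything the campaign did; and customer segment independently affects the outcome. The pooled gap is confounded — condition on customer segment.
Standardising Campaign H to the population customer segment mix: 0.320·92/154 + 0.333·112/400 + 0.347·78/646 = 0.326.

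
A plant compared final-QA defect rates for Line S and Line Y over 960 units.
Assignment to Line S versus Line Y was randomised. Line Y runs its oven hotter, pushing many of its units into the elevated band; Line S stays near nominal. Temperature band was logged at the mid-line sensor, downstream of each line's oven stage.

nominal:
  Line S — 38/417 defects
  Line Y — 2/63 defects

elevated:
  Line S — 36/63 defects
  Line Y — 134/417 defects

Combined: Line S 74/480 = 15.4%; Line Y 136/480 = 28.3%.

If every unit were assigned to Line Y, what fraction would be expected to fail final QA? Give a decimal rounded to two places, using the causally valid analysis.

0.28

In-process temperature band lies on the pathway line → in-process temperature band → outcome, so adjusting for it blocks the indirect effect. For the total causal effect of line, use the unadjusted pooled rates.
So P(outcome | do(Line Y)) is just the pooled rate for Line Y: 136/480 = 0.283.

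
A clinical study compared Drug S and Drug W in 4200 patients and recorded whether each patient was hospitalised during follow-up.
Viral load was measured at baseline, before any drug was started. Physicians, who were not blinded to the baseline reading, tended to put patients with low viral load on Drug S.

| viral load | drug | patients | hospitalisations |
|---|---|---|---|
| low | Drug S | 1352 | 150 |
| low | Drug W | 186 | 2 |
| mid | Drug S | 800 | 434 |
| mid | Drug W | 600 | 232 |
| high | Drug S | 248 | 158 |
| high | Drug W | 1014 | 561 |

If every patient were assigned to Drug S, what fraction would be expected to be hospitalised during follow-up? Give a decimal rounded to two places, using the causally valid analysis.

Viral load satisfies the back-door criterion: it is not a descendant of the drug, and it blocks the spurious path from drug to outcome. Adjusting for it (i.e., using the within-viral load rates) gives the causal effect.
Standardising Drug S to the population viral load mix: 0.366·150/1352 + 0.333·434/800 + 0.300·158/248 = 0.413.

0.41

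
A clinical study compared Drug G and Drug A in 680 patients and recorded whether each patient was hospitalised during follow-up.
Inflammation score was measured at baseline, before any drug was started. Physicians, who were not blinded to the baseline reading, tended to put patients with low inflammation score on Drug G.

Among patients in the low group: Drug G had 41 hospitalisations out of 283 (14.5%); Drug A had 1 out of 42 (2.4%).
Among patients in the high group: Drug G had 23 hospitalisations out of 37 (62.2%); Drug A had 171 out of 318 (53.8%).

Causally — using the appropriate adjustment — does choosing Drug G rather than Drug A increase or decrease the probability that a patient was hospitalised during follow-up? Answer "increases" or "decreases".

increases

The imbalance in inflammation score arose from how patients were allocated, not from anything the drug did; and inflammation score independently affects the outcome. The pooled gap is confounded — condition on inflammation score.
Within each level — low: 14.5% vs 2.4%; high: 62.2% vs 53.8% — Drug A is lower every time.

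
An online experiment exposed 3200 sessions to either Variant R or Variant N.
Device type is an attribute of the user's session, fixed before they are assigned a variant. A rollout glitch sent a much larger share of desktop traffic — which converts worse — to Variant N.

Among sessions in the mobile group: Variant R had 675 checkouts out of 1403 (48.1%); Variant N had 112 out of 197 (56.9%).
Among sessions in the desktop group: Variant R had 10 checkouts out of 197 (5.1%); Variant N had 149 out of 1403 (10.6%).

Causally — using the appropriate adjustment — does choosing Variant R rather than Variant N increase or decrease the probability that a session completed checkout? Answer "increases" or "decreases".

decreases

The device type-specific comparison favours Variant N throughout, but the pooled figures favour Variant R. The question is whether to condition on device type.
Device type is set before the variant has any effect — it is not caused by the variant — and it independently drives the outcome. That makes it a confounder, so the causal comparison is within device type levels.
Within each level — mobile: 48.1% vs 56.9%; desktop: 5.1% vs 10.6% — Variant N is higher every time.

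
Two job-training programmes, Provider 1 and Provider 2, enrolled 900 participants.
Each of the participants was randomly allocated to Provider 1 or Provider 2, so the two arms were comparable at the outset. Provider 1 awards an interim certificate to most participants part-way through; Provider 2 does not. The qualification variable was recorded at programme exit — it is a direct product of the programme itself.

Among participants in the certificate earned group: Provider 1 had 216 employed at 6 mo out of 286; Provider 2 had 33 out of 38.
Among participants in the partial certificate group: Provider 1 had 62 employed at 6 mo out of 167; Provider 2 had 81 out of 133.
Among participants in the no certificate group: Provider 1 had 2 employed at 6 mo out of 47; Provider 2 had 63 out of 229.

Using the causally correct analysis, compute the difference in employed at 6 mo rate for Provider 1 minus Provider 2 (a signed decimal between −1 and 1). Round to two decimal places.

Stratifying would compare programmes among participants the programmes themselves sorted into qualification attained during the programme groups — a form of selection on an intermediate. The unconditioned pooled rates give the total causal effect.
The causal difference is the pooled difference: 0.560 − 0.443 = +0.117.

+0.12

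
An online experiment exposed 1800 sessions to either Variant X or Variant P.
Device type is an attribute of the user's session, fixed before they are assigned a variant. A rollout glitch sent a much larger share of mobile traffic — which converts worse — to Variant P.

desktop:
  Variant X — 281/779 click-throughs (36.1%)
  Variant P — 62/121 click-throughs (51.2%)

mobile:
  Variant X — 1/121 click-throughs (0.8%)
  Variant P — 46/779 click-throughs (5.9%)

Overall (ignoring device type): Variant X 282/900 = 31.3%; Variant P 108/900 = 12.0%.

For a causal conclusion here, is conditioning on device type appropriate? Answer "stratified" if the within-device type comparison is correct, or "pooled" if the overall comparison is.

Since device type is a pre-existing factor (not a product of the variant) and it affects the outcome on its own, it is a confounder. The stratified rates, not the pooled rate, identify the causal effect.
Within each level — desktop: 36.1% vs 51.2%; mobile: 0.8% vs 5.9% — Variant P is higher every time.

stratified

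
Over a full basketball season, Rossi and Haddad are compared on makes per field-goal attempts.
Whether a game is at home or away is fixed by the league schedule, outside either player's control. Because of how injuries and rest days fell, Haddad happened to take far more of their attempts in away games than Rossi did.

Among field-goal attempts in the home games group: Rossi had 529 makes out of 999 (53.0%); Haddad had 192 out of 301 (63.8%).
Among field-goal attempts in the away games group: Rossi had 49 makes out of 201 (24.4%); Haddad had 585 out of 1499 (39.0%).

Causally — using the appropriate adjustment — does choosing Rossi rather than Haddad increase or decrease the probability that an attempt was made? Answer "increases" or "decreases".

Haddad is higher inside every game venue stratum but Rossi is higher in aggregate. Whether to stratify depends on how game venue relates to the player.
The imbalance in game venue arose from how field-goal attempts were allocated, not from anything the player did; and game venue independently affects the outcome. The pooled gap is confounded — condition on game venue.
Within each level — home games: 53.0% vs 63.8%; away games: 24.4% vs 39.0% — Haddad is higher every time.

decreases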